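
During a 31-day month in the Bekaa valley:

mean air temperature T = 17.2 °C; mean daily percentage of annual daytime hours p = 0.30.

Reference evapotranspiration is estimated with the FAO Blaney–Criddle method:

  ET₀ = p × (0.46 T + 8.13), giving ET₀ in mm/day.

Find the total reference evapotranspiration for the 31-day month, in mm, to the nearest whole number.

ET₀ = 0.30 × (0.46 × 17.2 + 8.13) = 0.30 × 16.042 = 4.8126 mm/d
Monthly total = 4.8126 × 31 = 149.191 mm

149 mm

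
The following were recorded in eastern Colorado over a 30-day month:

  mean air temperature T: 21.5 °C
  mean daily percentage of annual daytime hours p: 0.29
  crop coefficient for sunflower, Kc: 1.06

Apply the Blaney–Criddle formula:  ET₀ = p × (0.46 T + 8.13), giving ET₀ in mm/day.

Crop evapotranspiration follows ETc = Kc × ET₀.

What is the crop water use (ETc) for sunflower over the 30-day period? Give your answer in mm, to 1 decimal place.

166.2 mm

ET₀ = 0.29 × (0.46 × 21.5 + 8.13) = 0.29 × 18.020 = 5.2258 mm/d
ETc = Kc × ET₀ = 1.06 × 5.2258 = 5.5393 mm/d
Over 30 days: 5.5393 × 30 = 166.179 mm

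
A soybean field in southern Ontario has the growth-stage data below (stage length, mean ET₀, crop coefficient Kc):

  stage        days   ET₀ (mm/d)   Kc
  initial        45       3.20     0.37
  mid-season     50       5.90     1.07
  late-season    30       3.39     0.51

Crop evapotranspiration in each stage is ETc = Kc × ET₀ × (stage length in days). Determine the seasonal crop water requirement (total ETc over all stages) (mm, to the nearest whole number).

initial: 0.37 × 3.20 × 45 = 53.28 mm
mid-season: 1.07 × 5.90 × 50 = 315.65 mm
late-season: 0.51 × 3.39 × 30 = 51.87 mm
Seasonal total = 420.80 mm

421 mm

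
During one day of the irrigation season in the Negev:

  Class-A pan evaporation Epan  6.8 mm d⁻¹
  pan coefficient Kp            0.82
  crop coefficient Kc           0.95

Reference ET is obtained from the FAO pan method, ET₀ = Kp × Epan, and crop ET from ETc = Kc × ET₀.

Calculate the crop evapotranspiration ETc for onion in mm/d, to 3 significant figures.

ET₀ = 0.82 × 6.8 = 5.5760 mm/d
ETc = Kc × ET₀ = 0.95 × 5.5760 = 5.2972 mm/d

5.30 mm/d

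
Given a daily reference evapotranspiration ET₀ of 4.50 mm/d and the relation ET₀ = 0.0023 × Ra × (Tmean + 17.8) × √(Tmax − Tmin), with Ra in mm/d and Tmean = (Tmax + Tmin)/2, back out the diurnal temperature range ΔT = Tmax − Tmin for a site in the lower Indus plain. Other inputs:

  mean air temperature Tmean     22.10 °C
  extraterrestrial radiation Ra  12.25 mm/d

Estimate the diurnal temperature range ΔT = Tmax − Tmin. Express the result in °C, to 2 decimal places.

√ΔT = ET₀ / [0.0023 × Ra × (Tmean+17.8)] = 4.50 / (0.0023 × 12.25 × 39.90) = 4.0029
ΔT = 4.0029² = 16.023 °C

16.02 °C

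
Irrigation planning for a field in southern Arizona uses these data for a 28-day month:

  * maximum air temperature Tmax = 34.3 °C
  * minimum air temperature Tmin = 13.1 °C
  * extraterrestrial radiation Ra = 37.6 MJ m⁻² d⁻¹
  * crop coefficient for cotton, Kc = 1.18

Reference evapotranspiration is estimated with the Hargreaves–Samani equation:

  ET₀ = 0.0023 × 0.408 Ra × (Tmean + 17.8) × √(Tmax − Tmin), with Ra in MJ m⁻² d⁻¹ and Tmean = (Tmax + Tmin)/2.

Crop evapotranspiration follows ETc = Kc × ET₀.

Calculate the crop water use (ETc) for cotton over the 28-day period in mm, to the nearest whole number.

Tmean = (34.3 + 13.1)/2 = 23.70 °C
0.408 Ra = 0.408 × 37.6 = 15.3408 mm/d equivalent
ET₀ = 0.0023 × 15.3408 × (23.70 + 17.8) × √21.2 = 0.0023 × 15.3408 × 41.50 × 4.6043 = 6.7420 mm/d
ETc = Kc × ET₀ = 1.18 × 6.7420 = 7.9556 mm/d
Over 28 days: 7.9556 × 28 = 222.757 mm

223 mm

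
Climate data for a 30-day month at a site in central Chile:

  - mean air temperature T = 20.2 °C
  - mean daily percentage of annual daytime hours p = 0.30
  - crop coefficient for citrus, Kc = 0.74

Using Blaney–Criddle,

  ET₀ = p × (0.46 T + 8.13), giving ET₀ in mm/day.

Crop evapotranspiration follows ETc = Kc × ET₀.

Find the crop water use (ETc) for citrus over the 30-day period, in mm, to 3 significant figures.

ET₀ = 0.30 × (0.46 × 20.2 + 8.13) = 0.30 × 17.422 = 5.2266 mm/d
ETc = Kc × ET₀ = 0.74 × 5.2266 = 3.8677 mm/d
Over 30 days: 3.8677 × 30 = 116.031 mm

116 mm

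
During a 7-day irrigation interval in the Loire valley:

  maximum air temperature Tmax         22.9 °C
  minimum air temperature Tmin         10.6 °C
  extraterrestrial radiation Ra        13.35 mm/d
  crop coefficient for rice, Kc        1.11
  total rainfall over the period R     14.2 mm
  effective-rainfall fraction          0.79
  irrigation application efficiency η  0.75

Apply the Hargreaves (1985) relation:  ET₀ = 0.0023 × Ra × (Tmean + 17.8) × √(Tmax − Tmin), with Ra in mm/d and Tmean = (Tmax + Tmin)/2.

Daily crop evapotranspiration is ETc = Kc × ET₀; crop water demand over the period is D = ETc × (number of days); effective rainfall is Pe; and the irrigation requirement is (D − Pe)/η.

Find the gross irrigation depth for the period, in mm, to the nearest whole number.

Tmean = (22.9 + 10.6)/2 = 16.75 °C
ET₀ = 0.0023 × 13.35 × (16.75 + 17.8) × √12.3 = 0.0023 × 13.35 × 34.55 × 3.5071 = 3.7205 mm/d
ETc = Kc × ET₀ = 1.11 × 3.7205 = 4.1298 mm/d
Crop demand D = ETc × 7 d = 4.1298 × 7 = 28.909 mm
Pe = 0.79 × 14.2 = 11.218 mm
D − Pe = 28.909 − 11.218 = 17.691 mm
Gross irrigation = 17.691 / 0.75 = 23.588 mm

24 mm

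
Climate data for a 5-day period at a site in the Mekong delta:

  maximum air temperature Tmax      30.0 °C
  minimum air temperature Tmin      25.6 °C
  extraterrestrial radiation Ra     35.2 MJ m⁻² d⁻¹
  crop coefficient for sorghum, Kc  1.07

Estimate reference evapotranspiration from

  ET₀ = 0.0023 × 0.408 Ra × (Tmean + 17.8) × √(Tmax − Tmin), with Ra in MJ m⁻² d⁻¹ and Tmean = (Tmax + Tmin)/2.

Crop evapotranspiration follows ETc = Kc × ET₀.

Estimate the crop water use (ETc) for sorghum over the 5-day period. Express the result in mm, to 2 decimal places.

Tmean = (30.0 + 25.6)/2 = 27.80 °C
0.408 Ra = 0.408 × 35.2 = 14.3616 mm/d equivalent
ET₀ = 0.0023 × 14.3616 × (27.80 + 17.8) × √4.4 = 0.0023 × 14.3616 × 45.60 × 2.0976 = 3.1595 mm/d
ETc = Kc × ET₀ = 1.07 × 3.1595 = 3.3807 mm/d
Over 5 days: 3.3807 × 5 = 16.904 mm

16.90 mm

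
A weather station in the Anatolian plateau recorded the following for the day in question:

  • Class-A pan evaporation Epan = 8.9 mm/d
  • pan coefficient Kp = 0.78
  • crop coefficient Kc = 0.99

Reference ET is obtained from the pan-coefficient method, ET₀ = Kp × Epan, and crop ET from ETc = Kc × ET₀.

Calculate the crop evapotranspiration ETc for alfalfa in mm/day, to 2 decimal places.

6.87 mm/day

ET₀ = 0.78 × 8.9 = 6.9420 mm/d
ETc = Kc × ET₀ = 0.99 × 6.9420 = 6.8726 mm/d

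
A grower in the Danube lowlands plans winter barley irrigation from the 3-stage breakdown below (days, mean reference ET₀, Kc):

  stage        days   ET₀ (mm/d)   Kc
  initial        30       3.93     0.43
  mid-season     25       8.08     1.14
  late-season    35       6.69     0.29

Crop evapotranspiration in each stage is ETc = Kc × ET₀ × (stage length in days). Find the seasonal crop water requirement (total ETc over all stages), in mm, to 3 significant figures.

initial: 0.43 × 3.93 × 30 = 50.70 mm
mid-season: 1.14 × 8.08 × 25 = 230.28 mm
late-season: 0.29 × 6.69 × 35 = 67.90 mm
Seasonal total = 348.88 mm

349 mm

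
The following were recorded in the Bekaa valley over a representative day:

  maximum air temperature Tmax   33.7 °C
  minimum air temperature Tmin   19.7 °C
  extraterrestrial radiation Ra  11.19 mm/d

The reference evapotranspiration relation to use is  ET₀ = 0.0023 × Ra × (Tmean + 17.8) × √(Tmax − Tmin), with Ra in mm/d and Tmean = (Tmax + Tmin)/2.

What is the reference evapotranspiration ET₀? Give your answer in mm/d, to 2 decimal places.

4.29 mm/d

Tmean = (33.7 + 19.7)/2 = 26.70 °C
ET₀ = 0.0023 × 11.19 × (26.70 + 17.8) × √14.0 = 0.0023 × 11.19 × 44.50 × 3.7417 = 4.2854 mm/d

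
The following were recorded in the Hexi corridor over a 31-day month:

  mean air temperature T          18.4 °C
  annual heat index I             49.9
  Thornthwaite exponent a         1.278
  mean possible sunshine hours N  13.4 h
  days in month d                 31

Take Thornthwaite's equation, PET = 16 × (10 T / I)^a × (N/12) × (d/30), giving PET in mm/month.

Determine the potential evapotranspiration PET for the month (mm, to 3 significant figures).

97.8 mm

10T/I = 10 × 18.4 / 49.9 = 3.6874
(10T/I)^a = 3.6874^1.278 = 5.2999
Uncorrected PET = 16 × 5.2999 = 84.798 mm
Correction = (N/12)(d/30) = (13.4/12)(31/30) = 1.1539
PET = 84.798 × 1.1539 = 97.848 mm/month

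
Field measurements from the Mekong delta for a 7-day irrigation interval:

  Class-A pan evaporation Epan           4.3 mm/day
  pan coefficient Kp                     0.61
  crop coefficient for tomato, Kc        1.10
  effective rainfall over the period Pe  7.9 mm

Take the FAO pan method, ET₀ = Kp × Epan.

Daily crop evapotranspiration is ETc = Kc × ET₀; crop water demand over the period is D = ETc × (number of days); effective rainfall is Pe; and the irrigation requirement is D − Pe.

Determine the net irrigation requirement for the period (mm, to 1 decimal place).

ET₀ = 0.61 × 4.3 = 2.6230 mm/d
ETc = Kc × ET₀ = 1.10 × 2.6230 = 2.8853 mm/d
Crop demand D = ETc × 7 d = 2.8853 × 7 = 20.197 mm
D − Pe = 20.197 − 7.9 = 12.297 mm

12.3 mm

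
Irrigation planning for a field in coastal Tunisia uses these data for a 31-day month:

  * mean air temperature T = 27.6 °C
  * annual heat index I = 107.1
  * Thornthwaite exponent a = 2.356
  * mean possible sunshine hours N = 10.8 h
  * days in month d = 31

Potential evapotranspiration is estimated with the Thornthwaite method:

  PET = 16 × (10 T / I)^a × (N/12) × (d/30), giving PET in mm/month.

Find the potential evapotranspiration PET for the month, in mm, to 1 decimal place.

10T/I = 10 × 27.6 / 107.1 = 2.5770
(10T/I)^a = 2.5770^2.356 = 9.3022
Uncorrected PET = 16 × 9.3022 = 148.835 mm
Correction = (N/12)(d/30) = (10.8/12)(31/30) = 0.9300
PET = 148.835 × 0.9300 = 138.417 mm/month

138.4 mm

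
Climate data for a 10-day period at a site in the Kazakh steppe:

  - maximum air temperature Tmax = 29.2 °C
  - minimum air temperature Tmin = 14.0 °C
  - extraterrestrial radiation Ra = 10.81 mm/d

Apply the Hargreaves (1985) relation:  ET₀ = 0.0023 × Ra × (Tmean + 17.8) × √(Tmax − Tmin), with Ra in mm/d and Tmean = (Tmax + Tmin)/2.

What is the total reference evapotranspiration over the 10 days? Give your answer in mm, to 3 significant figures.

38.2 mm

Tmean = (29.2 + 14.0)/2 = 21.60 °C
ET₀ = 0.0023 × 10.81 × (21.60 + 17.8) × √15.2 = 0.0023 × 10.81 × 39.40 × 3.8987 = 3.8192 mm/d
Over 10 days: 3.8192 × 10 = 38.192 mm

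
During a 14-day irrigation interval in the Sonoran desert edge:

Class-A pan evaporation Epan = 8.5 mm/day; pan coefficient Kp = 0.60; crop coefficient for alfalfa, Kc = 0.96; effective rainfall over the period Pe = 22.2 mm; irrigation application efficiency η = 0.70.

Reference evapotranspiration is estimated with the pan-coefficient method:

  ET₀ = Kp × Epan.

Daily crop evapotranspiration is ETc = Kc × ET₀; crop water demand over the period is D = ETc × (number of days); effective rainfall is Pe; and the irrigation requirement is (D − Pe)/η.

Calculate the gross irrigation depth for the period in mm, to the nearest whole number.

66 mm

ET₀ = 0.60 × 8.5 = 5.1000 mm/d
ETc = Kc × ET₀ = 0.96 × 5.1000 = 4.8960 mm/d
Crop demand D = ETc × 14 d = 4.8960 × 14 = 68.544 mm
D − Pe = 68.544 − 22.2 = 46.344 mm
Gross irrigation = 46.344 / 0.70 = 66.206 mm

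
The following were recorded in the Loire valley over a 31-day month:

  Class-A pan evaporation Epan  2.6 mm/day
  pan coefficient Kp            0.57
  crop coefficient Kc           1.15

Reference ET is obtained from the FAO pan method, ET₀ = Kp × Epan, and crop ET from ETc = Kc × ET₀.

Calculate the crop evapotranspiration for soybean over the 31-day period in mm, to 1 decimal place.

52.8 mm

ET₀ = 0.57 × 2.6 = 1.4820 mm/d
ETc = Kc × ET₀ = 1.15 × 1.4820 = 1.7043 mm/d
Over 31 days: 1.7043 × 31 = 52.833 mm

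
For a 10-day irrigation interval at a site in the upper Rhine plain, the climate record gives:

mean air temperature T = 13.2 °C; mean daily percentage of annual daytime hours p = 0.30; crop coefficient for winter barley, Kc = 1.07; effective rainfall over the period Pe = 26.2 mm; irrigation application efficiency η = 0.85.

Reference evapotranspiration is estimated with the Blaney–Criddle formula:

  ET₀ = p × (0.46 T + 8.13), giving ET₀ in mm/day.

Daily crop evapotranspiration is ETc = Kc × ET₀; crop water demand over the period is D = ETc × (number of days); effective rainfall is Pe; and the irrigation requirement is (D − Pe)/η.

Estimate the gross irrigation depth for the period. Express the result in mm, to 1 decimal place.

ET₀ = 0.30 × (0.46 × 13.2 + 8.13) = 0.30 × 14.202 = 4.2606 mm/d
ETc = Kc × ET₀ = 1.07 × 4.2606 = 4.5588 mm/d
Crop demand D = ETc × 10 d = 4.5588 × 10 = 45.588 mm
D − Pe = 45.588 − 26.2 = 19.388 mm
Gross irrigation = 19.388 / 0.85 = 22.809 mm

22.8 mm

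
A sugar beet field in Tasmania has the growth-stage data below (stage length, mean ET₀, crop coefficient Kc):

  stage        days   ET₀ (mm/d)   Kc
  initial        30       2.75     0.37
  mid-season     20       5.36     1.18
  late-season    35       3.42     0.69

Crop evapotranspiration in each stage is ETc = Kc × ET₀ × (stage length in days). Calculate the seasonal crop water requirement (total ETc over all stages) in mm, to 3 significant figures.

240 mm

initial: 0.37 × 2.75 × 30 = 30.53 mm
mid-season: 1.18 × 5.36 × 20 = 126.50 mm
late-season: 0.69 × 3.42 × 35 = 82.59 mm
Seasonal total = 239.62 mm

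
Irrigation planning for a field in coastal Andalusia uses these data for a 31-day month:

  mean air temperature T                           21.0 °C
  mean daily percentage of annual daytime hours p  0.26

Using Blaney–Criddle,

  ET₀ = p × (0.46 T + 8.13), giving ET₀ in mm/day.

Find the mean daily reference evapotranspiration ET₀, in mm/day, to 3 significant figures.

ET₀ = 0.26 × (0.46 × 21.0 + 8.13) = 0.26 × 17.790 = 4.6254 mm/d

4.63 mm/day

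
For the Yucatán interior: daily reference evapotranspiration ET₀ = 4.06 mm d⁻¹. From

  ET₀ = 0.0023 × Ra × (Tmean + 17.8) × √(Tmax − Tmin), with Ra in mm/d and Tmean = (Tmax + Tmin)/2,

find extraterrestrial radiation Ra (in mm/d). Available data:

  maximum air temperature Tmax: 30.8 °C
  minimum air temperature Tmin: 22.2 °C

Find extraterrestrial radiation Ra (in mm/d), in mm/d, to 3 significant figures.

13.6 mm/d

Tmean = 26.50 °C; √ΔT = 2.9326
Ra = ET₀ / [0.0023 × (Tmean+17.8) × √ΔT] = 4.06 / (0.0023 × 44.30 × 2.9326) = 13.588 mm/d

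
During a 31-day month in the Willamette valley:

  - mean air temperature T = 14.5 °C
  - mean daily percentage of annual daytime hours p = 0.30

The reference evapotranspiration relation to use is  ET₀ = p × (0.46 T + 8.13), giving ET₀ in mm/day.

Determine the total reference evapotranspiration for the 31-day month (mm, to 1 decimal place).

137.6 mm

ET₀ = 0.30 × (0.46 × 14.5 + 8.13) = 0.30 × 14.800 = 4.4400 mm/d
Monthly total = 4.4400 × 31 = 137.640 mm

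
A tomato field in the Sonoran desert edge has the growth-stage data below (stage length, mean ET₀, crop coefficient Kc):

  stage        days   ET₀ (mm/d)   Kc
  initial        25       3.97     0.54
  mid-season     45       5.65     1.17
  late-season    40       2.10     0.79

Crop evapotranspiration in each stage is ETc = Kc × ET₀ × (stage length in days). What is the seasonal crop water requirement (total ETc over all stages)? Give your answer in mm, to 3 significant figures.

initial: 0.54 × 3.97 × 25 = 53.60 mm
mid-season: 1.17 × 5.65 × 45 = 297.47 mm
late-season: 0.79 × 2.10 × 40 = 66.36 mm
Seasonal total = 417.43 mm

417 mm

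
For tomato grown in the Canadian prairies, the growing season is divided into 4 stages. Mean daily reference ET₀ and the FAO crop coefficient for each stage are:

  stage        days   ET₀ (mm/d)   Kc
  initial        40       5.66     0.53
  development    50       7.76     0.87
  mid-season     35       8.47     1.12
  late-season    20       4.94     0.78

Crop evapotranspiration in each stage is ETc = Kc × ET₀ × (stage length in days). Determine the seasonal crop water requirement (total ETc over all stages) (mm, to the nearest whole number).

initial: 0.53 × 5.66 × 40 = 119.99 mm
development: 0.87 × 7.76 × 50 = 337.56 mm
mid-season: 1.12 × 8.47 × 35 = 332.02 mm
late-season: 0.78 × 4.94 × 20 = 77.06 mm
Seasonal total = 866.63 mm

867 mm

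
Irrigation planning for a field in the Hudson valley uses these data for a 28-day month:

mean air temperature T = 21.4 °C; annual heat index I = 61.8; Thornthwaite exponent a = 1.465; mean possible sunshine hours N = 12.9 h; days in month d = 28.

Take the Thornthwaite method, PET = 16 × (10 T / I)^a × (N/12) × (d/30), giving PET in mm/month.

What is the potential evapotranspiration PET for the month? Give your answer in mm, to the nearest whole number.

99 mm

10T/I = 10 × 21.4 / 61.8 = 3.4628
(10T/I)^a = 3.4628^1.465 = 6.1697
Uncorrected PET = 16 × 6.1697 = 98.715 mm
Correction = (N/12)(d/30) = (12.9/12)(28/30) = 1.0033
PET = 98.715 × 1.0033 = 99.041 mm/month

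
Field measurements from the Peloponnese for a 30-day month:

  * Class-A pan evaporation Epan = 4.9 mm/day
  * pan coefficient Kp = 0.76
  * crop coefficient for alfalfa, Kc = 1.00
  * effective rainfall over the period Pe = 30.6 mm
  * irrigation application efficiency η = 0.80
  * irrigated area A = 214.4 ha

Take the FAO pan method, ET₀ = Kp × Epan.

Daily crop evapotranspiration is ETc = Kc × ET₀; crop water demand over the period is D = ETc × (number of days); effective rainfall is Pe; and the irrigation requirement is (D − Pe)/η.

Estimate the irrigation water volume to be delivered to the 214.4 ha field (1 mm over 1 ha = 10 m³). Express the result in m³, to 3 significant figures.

217000 m³

ET₀ = 0.76 × 4.9 = 3.7240 mm/d
ETc = Kc × ET₀ = 1.00 × 3.7240 = 3.7240 mm/d
Crop demand D = ETc × 30 d = 3.7240 × 30 = 111.720 mm
D − Pe = 111.720 − 30.6 = 81.120 mm
Gross irrigation = 81.120 / 0.80 = 101.400 mm
Volume = 101.400 mm × 214.4 ha × 10 = 217401.6 m³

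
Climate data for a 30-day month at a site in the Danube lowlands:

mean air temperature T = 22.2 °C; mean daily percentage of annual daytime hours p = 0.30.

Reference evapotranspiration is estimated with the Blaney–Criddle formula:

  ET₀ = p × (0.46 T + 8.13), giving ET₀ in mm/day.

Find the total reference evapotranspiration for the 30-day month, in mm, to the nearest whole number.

165 mm

ET₀ = 0.30 × (0.46 × 22.2 + 8.13) = 0.30 × 18.342 = 5.5026 mm/d
Monthly total = 5.5026 × 30 = 165.078 mm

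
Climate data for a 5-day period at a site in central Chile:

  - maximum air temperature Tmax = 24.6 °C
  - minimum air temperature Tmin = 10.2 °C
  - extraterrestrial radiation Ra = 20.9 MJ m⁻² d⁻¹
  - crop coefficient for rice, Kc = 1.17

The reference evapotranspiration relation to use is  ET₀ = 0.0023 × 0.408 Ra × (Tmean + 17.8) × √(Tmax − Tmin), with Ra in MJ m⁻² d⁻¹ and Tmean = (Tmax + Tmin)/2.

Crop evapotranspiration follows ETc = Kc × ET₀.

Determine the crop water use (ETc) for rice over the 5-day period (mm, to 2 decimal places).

Tmean = (24.6 + 10.2)/2 = 17.40 °C
0.408 Ra = 0.408 × 20.9 = 8.5272 mm/d equivalent
ET₀ = 0.0023 × 8.5272 × (17.40 + 17.8) × √14.4 = 0.0023 × 8.5272 × 35.20 × 3.7947 = 2.6197 mm/d
ETc = Kc × ET₀ = 1.17 × 2.6197 = 3.0650 mm/d
Over 5 days: 3.0650 × 5 = 15.325 mm

15.33 mm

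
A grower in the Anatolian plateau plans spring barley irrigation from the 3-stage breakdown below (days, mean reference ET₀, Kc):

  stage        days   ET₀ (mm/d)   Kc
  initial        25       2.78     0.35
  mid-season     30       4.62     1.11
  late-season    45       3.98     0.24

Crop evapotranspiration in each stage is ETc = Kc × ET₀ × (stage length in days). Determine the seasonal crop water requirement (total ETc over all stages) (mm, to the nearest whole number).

221 mm

initial: 0.35 × 2.78 × 25 = 24.33 mm
mid-season: 1.11 × 4.62 × 30 = 153.85 mm
late-season: 0.24 × 3.98 × 45 = 42.98 mm
Seasonal total = 221.16 mm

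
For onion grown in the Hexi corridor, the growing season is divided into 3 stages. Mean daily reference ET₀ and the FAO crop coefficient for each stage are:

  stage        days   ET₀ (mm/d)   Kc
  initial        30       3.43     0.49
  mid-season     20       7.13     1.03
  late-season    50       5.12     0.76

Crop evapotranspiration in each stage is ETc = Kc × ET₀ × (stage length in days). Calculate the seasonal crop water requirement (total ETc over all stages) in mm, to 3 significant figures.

392 mm

initial: 0.49 × 3.43 × 30 = 50.42 mm
mid-season: 1.03 × 7.13 × 20 = 146.88 mm
late-season: 0.76 × 5.12 × 50 = 194.56 mm
Seasonal total = 391.86 mm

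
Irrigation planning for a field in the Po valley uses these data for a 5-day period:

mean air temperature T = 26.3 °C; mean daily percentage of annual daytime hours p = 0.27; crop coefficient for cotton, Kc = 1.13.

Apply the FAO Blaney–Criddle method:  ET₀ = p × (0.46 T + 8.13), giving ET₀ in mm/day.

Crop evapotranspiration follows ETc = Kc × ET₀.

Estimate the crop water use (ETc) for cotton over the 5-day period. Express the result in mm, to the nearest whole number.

ET₀ = 0.27 × (0.46 × 26.3 + 8.13) = 0.27 × 20.228 = 5.4616 mm/d
ETc = Kc × ET₀ = 1.13 × 5.4616 = 6.1716 mm/d
Over 5 days: 6.1716 × 5 = 30.858 mm

31 mm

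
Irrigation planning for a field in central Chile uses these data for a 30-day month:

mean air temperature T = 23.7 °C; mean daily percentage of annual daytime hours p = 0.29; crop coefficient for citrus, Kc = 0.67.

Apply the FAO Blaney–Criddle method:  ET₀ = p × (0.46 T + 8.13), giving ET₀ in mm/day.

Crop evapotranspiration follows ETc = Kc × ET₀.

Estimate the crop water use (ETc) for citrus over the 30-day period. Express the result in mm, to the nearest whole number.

ET₀ = 0.29 × (0.46 × 23.7 + 8.13) = 0.29 × 19.032 = 5.5193 mm/d
ETc = Kc × ET₀ = 0.67 × 5.5193 = 3.6979 mm/d
Over 30 days: 3.6979 × 30 = 110.937 mm

111 mm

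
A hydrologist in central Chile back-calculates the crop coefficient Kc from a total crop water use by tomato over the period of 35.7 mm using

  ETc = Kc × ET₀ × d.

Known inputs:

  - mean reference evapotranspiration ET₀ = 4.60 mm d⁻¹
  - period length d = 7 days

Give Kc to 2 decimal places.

ETc = Kc × ET₀ × d  ⇒  Kc = ETc / (ET₀ × d)
Kc = 35.7 / (4.60 × 7) = 35.7 / 32.20 = 1.1087

1.11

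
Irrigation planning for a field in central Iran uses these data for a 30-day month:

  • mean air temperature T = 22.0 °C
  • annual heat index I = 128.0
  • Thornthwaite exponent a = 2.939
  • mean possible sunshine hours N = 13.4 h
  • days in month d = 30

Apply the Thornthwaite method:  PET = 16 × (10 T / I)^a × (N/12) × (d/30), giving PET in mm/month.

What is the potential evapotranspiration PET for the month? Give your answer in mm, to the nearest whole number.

88 mm

10T/I = 10 × 22.0 / 128.0 = 1.7188
(10T/I)^a = 1.7188^2.939 = 4.9128
Uncorrected PET = 16 × 4.9128 = 78.605 mm
Correction = (N/12)(d/30) = (13.4/12)(30/30) = 1.1167
PET = 78.605 × 1.1167 = 87.778 mm/month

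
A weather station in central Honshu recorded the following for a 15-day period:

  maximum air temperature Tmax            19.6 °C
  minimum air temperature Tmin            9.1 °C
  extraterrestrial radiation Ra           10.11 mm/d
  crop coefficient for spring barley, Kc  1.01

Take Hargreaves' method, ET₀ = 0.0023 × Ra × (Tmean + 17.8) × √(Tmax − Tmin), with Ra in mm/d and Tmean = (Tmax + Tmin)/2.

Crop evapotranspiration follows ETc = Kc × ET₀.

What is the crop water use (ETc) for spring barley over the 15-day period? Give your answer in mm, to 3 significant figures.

36.7 mm

Tmean = (19.6 + 9.1)/2 = 14.35 °C
ET₀ = 0.0023 × 10.11 × (14.35 + 17.8) × √10.5 = 0.0023 × 10.11 × 32.15 × 3.2404 = 2.4225 mm/d
ETc = Kc × ET₀ = 1.01 × 2.4225 = 2.4467 mm/d
Over 15 days: 2.4467 × 15 = 36.701 mm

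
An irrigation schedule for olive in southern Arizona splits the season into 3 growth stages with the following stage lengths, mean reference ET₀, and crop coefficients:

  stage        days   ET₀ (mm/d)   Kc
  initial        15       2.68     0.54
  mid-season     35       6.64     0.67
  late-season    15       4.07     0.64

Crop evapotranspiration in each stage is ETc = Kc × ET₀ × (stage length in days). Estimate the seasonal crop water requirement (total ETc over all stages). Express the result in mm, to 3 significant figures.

initial: 0.54 × 2.68 × 15 = 21.71 mm
mid-season: 0.67 × 6.64 × 35 = 155.71 mm
late-season: 0.64 × 4.07 × 15 = 39.07 mm
Seasonal total = 216.49 mm

216 mm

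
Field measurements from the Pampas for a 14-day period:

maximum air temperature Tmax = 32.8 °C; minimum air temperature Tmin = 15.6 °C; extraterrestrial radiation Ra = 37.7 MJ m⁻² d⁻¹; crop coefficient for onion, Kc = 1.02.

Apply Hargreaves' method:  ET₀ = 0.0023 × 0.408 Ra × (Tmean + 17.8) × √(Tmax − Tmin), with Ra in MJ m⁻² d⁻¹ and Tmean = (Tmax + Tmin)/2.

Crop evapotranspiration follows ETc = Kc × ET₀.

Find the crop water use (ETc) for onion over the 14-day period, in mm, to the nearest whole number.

Tmean = (32.8 + 15.6)/2 = 24.20 °C
0.408 Ra = 0.408 × 37.7 = 15.3816 mm/d equivalent
ET₀ = 0.0023 × 15.3816 × (24.20 + 17.8) × √17.2 = 0.0023 × 15.3816 × 42.00 × 4.1473 = 6.1623 mm/d
ETc = Kc × ET₀ = 1.02 × 6.1623 = 6.2855 mm/d
Over 14 days: 6.2855 × 14 = 87.997 mm

88 mm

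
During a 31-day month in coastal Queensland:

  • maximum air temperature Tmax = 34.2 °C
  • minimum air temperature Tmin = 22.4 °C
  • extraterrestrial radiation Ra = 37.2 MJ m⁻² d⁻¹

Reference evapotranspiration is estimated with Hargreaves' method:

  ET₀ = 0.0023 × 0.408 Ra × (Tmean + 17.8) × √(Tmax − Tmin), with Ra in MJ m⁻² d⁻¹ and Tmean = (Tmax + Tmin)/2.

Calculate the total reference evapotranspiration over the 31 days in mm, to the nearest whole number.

171 mm

Tmean = (34.2 + 22.4)/2 = 28.30 °C
0.408 Ra = 0.408 × 37.2 = 15.1776 mm/d equivalent
ET₀ = 0.0023 × 15.1776 × (28.30 + 17.8) × √11.8 = 0.0023 × 15.1776 × 46.10 × 3.4351 = 5.5280 mm/d
Over 31 days: 5.5280 × 31 = 171.368 mm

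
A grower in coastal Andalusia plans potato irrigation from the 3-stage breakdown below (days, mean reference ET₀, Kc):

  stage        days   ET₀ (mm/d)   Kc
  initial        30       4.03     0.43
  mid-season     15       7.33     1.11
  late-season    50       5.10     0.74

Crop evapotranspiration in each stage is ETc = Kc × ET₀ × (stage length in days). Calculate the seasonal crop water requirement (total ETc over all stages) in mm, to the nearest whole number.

initial: 0.43 × 4.03 × 30 = 51.99 mm
mid-season: 1.11 × 7.33 × 15 = 122.04 mm
late-season: 0.74 × 5.10 × 50 = 188.70 mm
Seasonal total = 362.73 mm

363 mm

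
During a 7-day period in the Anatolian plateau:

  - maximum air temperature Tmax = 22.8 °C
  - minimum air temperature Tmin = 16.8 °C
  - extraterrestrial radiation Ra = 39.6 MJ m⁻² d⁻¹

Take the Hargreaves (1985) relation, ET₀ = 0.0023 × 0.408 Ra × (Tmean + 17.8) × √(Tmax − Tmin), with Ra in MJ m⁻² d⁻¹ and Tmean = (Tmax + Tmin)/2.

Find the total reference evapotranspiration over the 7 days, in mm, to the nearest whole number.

Tmean = (22.8 + 16.8)/2 = 19.80 °C
0.408 Ra = 0.408 × 39.6 = 16.1568 mm/d equivalent
ET₀ = 0.0023 × 16.1568 × (19.80 + 17.8) × √6.0 = 0.0023 × 16.1568 × 37.60 × 2.4495 = 3.4225 mm/d
Over 7 days: 3.4225 × 7 = 23.958 mm

24 mm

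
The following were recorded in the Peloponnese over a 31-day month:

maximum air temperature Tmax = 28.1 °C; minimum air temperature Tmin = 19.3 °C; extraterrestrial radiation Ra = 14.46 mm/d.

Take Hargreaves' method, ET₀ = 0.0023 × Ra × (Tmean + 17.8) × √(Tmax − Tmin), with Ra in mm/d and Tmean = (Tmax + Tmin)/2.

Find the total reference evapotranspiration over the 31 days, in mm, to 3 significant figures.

Tmean = (28.1 + 19.3)/2 = 23.70 °C
ET₀ = 0.0023 × 14.46 × (23.70 + 17.8) × √8.8 = 0.0023 × 14.46 × 41.50 × 2.9665 = 4.0944 mm/d
Over 31 days: 4.0944 × 31 = 126.926 mm

127 mm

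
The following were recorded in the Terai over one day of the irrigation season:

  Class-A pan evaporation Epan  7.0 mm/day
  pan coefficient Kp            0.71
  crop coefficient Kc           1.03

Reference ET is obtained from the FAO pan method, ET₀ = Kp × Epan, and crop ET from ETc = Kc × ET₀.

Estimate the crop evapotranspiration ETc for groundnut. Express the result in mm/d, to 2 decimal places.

ET₀ = 0.71 × 7.0 = 4.9700 mm/d
ETc = Kc × ET₀ = 1.03 × 4.9700 = 5.1191 mm/d

5.12 mm/d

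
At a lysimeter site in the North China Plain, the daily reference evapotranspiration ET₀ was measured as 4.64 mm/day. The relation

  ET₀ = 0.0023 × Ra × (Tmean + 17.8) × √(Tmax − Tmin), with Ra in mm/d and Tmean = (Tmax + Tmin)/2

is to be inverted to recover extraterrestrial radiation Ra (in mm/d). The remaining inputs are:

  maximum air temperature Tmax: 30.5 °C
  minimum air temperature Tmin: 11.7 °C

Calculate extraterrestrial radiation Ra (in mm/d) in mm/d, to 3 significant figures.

Tmean = 21.10 °C; √ΔT = 4.3359
Ra = ET₀ / [0.0023 × (Tmean+17.8) × √ΔT] = 4.64 / (0.0023 × 38.90 × 4.3359) = 11.961 mm/d

12.0 mm/d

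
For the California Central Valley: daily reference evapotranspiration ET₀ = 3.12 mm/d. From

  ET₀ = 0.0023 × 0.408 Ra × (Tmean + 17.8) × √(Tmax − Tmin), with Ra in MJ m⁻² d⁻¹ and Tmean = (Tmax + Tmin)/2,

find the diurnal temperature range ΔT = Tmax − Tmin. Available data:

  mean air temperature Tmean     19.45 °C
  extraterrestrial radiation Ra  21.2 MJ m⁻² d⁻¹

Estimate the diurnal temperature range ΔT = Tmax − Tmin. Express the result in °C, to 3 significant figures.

√ΔT = ET₀ / [0.0023 × 0.408 × Ra × (Tmean+17.8)] = 3.12 / (0.0023 × 8.6496 × 37.25) = 4.2102
ΔT = 4.2102² = 17.726 °C

17.7 °C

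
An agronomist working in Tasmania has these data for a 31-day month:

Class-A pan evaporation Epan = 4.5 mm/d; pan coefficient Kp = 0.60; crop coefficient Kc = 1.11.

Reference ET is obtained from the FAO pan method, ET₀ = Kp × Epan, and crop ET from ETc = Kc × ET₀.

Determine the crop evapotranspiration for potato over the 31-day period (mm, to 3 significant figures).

92.9 mm

ET₀ = 0.60 × 4.5 = 2.7000 mm/d
ETc = Kc × ET₀ = 1.11 × 2.7000 = 2.9970 mm/d
Over 31 days: 2.9970 × 31 = 92.907 mm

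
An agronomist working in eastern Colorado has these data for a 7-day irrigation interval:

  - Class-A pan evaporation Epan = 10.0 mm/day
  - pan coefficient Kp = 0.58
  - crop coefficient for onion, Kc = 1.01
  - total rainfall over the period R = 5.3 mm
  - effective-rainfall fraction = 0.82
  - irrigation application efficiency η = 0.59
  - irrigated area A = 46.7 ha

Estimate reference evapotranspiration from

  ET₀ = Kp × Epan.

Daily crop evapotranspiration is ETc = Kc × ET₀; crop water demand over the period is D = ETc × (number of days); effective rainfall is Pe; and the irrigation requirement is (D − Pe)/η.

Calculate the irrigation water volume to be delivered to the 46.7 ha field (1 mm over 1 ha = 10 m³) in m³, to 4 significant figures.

29020 m³

ET₀ = 0.58 × 10.0 = 5.8000 mm/d
ETc = Kc × ET₀ = 1.01 × 5.8000 = 5.8580 mm/d
Crop demand D = ETc × 7 d = 5.8580 × 7 = 41.006 mm
Pe = 0.82 × 5.3 = 4.346 mm
D − Pe = 41.006 − 4.346 = 36.660 mm
Gross irrigation = 36.660 / 0.59 = 62.136 mm
Volume = 62.136 mm × 46.7 ha × 10 = 29017.5 m³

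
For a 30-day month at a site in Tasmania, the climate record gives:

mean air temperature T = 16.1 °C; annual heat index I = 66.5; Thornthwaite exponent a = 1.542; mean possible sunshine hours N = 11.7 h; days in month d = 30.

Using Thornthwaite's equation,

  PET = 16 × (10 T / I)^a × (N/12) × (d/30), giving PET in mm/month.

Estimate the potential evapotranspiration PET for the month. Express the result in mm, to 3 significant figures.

10T/I = 10 × 16.1 / 66.5 = 2.4211
(10T/I)^a = 2.4211^1.542 = 3.9097
Uncorrected PET = 16 × 3.9097 = 62.555 mm
Correction = (N/12)(d/30) = (11.7/12)(30/30) = 0.9750
PET = 62.555 × 0.9750 = 60.991 mm/month

61.0 mm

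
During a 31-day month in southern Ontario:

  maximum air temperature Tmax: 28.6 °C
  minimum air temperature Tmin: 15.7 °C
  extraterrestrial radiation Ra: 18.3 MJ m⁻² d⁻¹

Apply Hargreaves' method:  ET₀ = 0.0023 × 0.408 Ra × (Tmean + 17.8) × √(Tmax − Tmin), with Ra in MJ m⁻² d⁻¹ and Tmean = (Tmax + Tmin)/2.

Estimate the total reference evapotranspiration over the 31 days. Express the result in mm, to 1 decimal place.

76.4 mm

Tmean = (28.6 + 15.7)/2 = 22.15 °C
0.408 Ra = 0.408 × 18.3 = 7.4664 mm/d equivalent
ET₀ = 0.0023 × 7.4664 × (22.15 + 17.8) × √12.9 = 0.0023 × 7.4664 × 39.95 × 3.5917 = 2.4641 mm/d
Over 31 days: 2.4641 × 31 = 76.387 mm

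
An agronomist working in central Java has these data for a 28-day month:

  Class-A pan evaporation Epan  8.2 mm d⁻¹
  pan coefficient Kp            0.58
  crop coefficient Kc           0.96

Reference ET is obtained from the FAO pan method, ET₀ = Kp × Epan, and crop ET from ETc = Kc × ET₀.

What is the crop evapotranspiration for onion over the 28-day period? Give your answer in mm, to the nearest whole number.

ET₀ = 0.58 × 8.2 = 4.7560 mm/d
ETc = Kc × ET₀ = 0.96 × 4.7560 = 4.5658 mm/d
Over 28 days: 4.5658 × 28 = 127.842 mm

128 mm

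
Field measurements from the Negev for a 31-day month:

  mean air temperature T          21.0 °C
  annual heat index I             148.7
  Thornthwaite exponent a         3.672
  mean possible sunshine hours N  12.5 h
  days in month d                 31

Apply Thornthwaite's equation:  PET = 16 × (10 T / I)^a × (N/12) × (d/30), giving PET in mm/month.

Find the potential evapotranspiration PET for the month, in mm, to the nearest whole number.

10T/I = 10 × 21.0 / 148.7 = 1.4122
(10T/I)^a = 1.4122^3.672 = 3.5516
Uncorrected PET = 16 × 3.5516 = 56.826 mm
Correction = (N/12)(d/30) = (12.5/12)(31/30) = 1.0764
PET = 56.826 × 1.0764 = 61.168 mm/month

61 mm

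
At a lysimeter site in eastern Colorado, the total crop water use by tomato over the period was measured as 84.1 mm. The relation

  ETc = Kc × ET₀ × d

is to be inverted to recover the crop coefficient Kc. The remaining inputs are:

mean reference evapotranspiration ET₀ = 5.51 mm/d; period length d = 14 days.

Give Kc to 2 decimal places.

ETc = Kc × ET₀ × d  ⇒  Kc = ETc / (ET₀ × d)
Kc = 84.1 / (5.51 × 14) = 84.1 / 77.14 = 1.0902

1.09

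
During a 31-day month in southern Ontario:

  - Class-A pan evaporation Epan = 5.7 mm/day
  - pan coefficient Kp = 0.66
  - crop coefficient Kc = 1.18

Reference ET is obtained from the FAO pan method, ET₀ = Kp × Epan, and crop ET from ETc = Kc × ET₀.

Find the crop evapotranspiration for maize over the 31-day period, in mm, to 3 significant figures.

138 mm

ET₀ = 0.66 × 5.7 = 3.7620 mm/d
ETc = Kc × ET₀ = 1.18 × 3.7620 = 4.4392 mm/d
Over 31 days: 4.4392 × 31 = 137.615 mm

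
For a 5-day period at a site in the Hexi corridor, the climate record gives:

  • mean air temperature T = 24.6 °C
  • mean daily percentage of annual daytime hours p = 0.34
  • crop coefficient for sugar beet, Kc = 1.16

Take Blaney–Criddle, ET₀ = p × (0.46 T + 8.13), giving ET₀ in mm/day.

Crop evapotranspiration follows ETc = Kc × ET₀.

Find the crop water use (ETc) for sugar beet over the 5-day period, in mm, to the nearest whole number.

ET₀ = 0.34 × (0.46 × 24.6 + 8.13) = 0.34 × 19.446 = 6.6116 mm/d
ETc = Kc × ET₀ = 1.16 × 6.6116 = 7.6695 mm/d
Over 5 days: 7.6695 × 5 = 38.348 mm

38 mm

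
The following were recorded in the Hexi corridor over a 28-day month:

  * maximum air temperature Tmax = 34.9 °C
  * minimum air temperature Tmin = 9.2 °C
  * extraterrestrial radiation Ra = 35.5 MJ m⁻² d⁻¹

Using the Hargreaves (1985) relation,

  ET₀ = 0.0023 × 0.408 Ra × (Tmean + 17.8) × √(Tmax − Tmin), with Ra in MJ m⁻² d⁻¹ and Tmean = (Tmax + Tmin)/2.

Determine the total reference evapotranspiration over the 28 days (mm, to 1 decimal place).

188.4 mm

Tmean = (34.9 + 9.2)/2 = 22.05 °C
0.408 Ra = 0.408 × 35.5 = 14.4840 mm/d equivalent
ET₀ = 0.0023 × 14.4840 × (22.05 + 17.8) × √25.7 = 0.0023 × 14.4840 × 39.85 × 5.0695 = 6.7299 mm/d
Over 28 days: 6.7299 × 28 = 188.437 mm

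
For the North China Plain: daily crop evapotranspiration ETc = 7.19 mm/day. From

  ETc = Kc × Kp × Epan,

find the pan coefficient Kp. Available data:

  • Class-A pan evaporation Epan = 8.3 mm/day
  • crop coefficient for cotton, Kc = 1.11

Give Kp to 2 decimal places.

ETc = Kc × Kp × Epan  ⇒  Kp = ETc / (Kc × Epan)
Kp = 7.19 / (1.11 × 8.3) = 7.19 / 9.213 = 0.7804

0.78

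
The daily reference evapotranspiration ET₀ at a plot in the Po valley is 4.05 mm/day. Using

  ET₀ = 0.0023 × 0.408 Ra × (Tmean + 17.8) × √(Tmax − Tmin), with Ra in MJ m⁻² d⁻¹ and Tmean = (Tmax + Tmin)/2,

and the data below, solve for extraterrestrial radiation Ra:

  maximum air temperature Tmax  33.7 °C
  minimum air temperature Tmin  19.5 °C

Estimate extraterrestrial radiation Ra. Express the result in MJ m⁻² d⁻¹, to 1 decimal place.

Tmean = (33.7+19.5)/2 = 26.60 °C; ΔT = 14.2
Ra = ET₀ / [0.0023 × 0.408 × (Tmean+17.8) × √ΔT]
   = 4.05 / (0.0023 × 0.408 × 44.40 × 3.7683) = 25.795 MJ m⁻² d⁻¹

25.8 MJ m⁻² d⁻¹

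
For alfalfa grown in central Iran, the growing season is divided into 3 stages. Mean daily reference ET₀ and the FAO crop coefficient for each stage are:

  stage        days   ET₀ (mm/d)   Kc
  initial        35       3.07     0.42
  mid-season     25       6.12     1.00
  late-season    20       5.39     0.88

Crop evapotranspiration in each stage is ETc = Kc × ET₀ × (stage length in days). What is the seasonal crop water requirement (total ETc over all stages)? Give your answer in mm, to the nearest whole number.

initial: 0.42 × 3.07 × 35 = 45.13 mm
mid-season: 1.00 × 6.12 × 25 = 153.00 mm
late-season: 0.88 × 5.39 × 20 = 94.86 mm
Seasonal total = 292.99 mm

293 mm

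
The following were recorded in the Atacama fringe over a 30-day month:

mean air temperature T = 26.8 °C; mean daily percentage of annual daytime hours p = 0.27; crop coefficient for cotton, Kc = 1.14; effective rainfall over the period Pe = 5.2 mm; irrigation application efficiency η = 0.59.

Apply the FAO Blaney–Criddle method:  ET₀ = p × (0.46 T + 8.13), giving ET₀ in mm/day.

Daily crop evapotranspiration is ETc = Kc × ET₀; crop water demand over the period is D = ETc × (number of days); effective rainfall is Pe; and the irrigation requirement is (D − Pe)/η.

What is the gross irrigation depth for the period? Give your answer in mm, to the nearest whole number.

ET₀ = 0.27 × (0.46 × 26.8 + 8.13) = 0.27 × 20.458 = 5.5237 mm/d
ETc = Kc × ET₀ = 1.14 × 5.5237 = 6.2970 mm/d
Crop demand D = ETc × 30 d = 6.2970 × 30 = 188.910 mm
D − Pe = 188.910 − 5.2 = 183.710 mm
Gross irrigation = 183.710 / 0.59 = 311.373 mm

311 mm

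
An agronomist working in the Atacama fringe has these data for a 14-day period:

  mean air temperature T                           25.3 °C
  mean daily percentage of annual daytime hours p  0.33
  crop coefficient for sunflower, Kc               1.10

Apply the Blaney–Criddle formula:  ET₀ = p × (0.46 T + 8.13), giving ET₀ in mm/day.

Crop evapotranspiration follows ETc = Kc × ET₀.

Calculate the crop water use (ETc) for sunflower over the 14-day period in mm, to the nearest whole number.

100 mm

ET₀ = 0.33 × (0.46 × 25.3 + 8.13) = 0.33 × 19.768 = 6.5234 mm/d
ETc = Kc × ET₀ = 1.10 × 6.5234 = 7.1757 mm/d
Over 14 days: 7.1757 × 14 = 100.460 mm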